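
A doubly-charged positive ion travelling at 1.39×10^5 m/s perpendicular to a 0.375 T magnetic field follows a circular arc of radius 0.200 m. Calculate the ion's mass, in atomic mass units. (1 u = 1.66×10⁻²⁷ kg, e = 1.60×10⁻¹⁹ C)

qvB = mv²/r ⇒ m = qBr/v.
m = (2×1.60×10^-19)(0.375)(0.200) / (1.39×10^5) = 1.73×10^-25 kg = 104 u.

m ≈ 104 u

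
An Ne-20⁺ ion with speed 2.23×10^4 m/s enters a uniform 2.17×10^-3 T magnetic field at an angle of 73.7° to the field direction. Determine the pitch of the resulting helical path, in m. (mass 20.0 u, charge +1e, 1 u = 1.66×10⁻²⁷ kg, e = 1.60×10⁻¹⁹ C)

The velocity component along B is v∥ = v cos73.7° = 6260 m/s.
The cyclotron period T = 2πm/(qB) = 6.01×10^-4 s is set by m, q, B alone.
Pitch = v∥·T = (6260)(6.01×10^-4) = 3.76 m.

pitch ≈ 3.76 m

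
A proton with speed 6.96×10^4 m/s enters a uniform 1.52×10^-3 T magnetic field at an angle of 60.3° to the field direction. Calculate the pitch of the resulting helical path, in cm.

The velocity component along B is v∥ = v cos60.3° = 3.45×10^4 m/s.
The cyclotron period T = 2πm/(qB) = 4.31×10^-5 s is set by m, q, B alone.
Pitch = v∥·T = (3.45×10^4)(4.31×10^-5) = 1.49 m.

pitch ≈ 149 cm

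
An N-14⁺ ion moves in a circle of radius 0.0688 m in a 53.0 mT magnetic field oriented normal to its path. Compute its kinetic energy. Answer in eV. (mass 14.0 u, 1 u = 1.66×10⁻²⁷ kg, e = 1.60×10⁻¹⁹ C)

v = qBr/m = (1×1.60×10^-19)(0.0530)(0.0688) / (2.32×10^-26) = 2.51×10^4 m/s.
K = ½mv² = 0.5·(2.32×10^-26)·(2.51×10^4)² = 7.32×10^-18 J = 45.8 eV.

K ≈ 45.8 eV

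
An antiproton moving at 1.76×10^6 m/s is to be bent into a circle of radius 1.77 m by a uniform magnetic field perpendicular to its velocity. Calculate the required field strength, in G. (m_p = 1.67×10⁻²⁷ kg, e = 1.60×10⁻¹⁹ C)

B ≈ 104 G

qvB = mv²/r gives B = mv/(qr).
B = (1.67×10^-27)(1.76×10^6) / [(1×1.60×10^-19)(1.77)] = 0.0104 T.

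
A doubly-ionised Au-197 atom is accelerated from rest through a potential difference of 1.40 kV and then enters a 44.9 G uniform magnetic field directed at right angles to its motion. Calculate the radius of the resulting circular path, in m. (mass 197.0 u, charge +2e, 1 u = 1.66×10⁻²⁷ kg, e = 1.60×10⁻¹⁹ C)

r ≈ 11.9 m

The kinetic energy gained is K = qV = (2×1.60×10^-19)(1400) = 4.48×10^-16 J.
v = √(2K/m) = 5.23×10^4 m/s.
r = mv/(qB) = (3.27×10^-25)(5.23×10^4) / [(2×1.60×10^-19)(4.49×10^-3)] = 11.9 m.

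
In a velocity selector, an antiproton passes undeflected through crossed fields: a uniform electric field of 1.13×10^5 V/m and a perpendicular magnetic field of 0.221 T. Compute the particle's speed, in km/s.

v ≈ 511 km/s

For zero net force, qE = qvB, so v = E/B.
v = (1.13×10^5) / (0.221) = 5.11×10^5 m/s.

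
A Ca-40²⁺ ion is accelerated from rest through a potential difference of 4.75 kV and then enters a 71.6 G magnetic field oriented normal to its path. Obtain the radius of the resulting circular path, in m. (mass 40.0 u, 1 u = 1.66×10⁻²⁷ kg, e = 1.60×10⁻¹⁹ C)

The kinetic energy gained is K = qV = (2×1.60×10^-19)(4750) = 1.52×10^-15 J.
v = √(2K/m) = 2.14×10^5 m/s.
r = mv/(qB) = (6.64×10^-26)(2.14×10^5) / [(2×1.60×10^-19)(7.16×10^-3)] = 6.20 m.

r ≈ 6.20 m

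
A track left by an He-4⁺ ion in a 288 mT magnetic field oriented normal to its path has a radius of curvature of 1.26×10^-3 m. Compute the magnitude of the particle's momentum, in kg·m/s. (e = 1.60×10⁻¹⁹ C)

Since qvB = mv²/r, the momentum p = mv = qBr.
p = (1×1.60×10^-19)(0.288)(1.26×10^-3) = 5.81×10^-23 kg·m/s.

p ≈ 5.81×10^-23 kg·m/s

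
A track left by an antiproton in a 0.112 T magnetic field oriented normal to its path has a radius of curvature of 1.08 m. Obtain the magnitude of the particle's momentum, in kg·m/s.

p ≈ 1.94×10^-20 kg·m/s

Since qvB = mv²/r, the momentum p = mv = qBr.
p = (1×1.60×10^-19)(0.112)(1.08) = 1.94×10^-20 kg·m/s.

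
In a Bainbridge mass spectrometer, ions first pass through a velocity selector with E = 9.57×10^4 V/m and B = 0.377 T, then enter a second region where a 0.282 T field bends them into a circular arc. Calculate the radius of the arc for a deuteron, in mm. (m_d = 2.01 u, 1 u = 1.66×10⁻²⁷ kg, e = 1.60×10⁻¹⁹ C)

r ≈ 18.8 mm

The selector passes v = E/B = 9.57×10^4/0.377 = 2.54×10^5 m/s.
In the deflection region, r = mv/(qB₂) = (3.34×10^-27)(2.54×10^5) / [(1×1.60×10^-19)(0.282)] = 0.0188 m.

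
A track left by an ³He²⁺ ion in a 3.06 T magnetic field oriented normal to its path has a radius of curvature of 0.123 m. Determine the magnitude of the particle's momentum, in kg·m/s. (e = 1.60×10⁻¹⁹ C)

p ≈ 1.20×10^-19 kg·m/s

Since qvB = mv²/r, the momentum p = mv = qBr.
p = (2×1.60×10^-19)(3.06)(0.123) = 1.20×10^-19 kg·m/s.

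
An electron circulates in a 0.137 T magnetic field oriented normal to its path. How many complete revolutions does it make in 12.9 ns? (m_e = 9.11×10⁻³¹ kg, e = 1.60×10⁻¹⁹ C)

T = 2πm/(qB) = 2π(9.11×10^-31) / [(1×1.60×10^-19)(0.137)] = 2.6113×10^-10 s.
N = t/T = 1.29×10^-8 / 2.6113×10^-10 ≈ 49.40, so 49 complete revolutions.

N = 49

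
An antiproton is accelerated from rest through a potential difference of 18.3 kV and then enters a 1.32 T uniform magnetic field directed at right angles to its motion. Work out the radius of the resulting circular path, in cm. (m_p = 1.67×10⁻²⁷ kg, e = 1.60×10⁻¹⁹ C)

The kinetic energy gained is K = qV = (1×1.60×10^-19)(1.83×10^4) = 2.93×10^-15 J.
v = √(2K/m) = 1.87×10^6 m/s.
r = mv/(qB) = (1.67×10^-27)(1.87×10^6) / [(1×1.60×10^-19)(1.32)] = 0.0148 m.

r ≈ 1.48 cm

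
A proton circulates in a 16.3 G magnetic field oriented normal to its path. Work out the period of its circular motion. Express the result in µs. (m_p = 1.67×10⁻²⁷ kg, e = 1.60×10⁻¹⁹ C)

The cyclotron period is independent of speed: T = 2πm/(qB).
T = 2π(1.67×10^-27) / [(1×1.60×10^-19)(1.63×10^-3)] = 4.02×10^-5 s.

T ≈ 40.2 µs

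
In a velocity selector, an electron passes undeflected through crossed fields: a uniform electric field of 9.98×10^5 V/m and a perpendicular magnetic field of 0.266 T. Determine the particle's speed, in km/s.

For zero net force, qE = qvB, so v = E/B.
v = (9.98×10^5) / (0.266) = 3.75×10^6 m/s.

v ≈ 3750 km/s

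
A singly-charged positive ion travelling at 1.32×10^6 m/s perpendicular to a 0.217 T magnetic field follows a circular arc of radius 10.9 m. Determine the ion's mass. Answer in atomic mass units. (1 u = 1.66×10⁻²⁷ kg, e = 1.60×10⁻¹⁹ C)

qvB = mv²/r ⇒ m = qBr/v.
m = (1×1.60×10^-19)(0.217)(10.9) / (1.32×10^6) = 2.87×10^-25 kg = 173 u.

m ≈ 173 u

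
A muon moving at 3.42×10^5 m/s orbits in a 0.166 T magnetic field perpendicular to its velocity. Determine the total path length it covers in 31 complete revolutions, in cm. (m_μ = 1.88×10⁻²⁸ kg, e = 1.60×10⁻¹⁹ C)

L ≈ 47.2 cm

r = mv/(qB) = 2.42×10^-3 m, so one revolution covers 2πr = 0.0152 m.
In 31 revolutions: L = 31·2πr = 0.472 m.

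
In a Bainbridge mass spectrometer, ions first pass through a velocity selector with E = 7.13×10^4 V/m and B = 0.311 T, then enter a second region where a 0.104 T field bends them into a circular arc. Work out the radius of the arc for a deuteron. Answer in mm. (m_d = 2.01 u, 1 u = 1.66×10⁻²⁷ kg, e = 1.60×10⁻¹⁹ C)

r ≈ 46.0 mm

The selector passes v = E/B = 7.13×10^4/0.311 = 2.29×10^5 m/s.
In the deflection region, r = mv/(qB₂) = (3.34×10^-27)(2.29×10^5) / [(1×1.60×10^-19)(0.104)] = 0.0460 m.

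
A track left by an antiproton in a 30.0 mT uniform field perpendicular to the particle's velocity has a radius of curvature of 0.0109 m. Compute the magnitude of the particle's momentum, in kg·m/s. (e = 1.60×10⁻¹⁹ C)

Since qvB = mv²/r, the momentum p = mv = qBr.
p = (1×1.60×10^-19)(0.0300)(0.0109) = 5.23×10^-23 kg·m/s.

p ≈ 5.23×10^-23 kg·m/s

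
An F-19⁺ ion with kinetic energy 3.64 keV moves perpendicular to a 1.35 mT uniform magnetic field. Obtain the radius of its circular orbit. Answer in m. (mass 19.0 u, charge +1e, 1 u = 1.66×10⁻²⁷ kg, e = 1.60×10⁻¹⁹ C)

r ≈ 28.1 m

Convert the energy: K = 3.64 keV = 5.82×10^-16 J.
v = √(2K/m) = √(2·5.82×10^-16/3.15×10^-26) = 1.92×10^5 m/s.
r = mv/(qB) = (3.15×10^-26)(1.92×10^5) / [(1×1.60×10^-19)(1.35×10^-3)] = 28.1 m.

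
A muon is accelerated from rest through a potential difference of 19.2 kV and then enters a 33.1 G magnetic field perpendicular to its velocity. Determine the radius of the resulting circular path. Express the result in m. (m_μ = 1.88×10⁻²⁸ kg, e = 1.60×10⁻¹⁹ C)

r ≈ 2.03 m

The kinetic energy gained is K = qV = (1×1.60×10^-19)(1.92×10^4) = 3.07×10^-15 J.
v = √(2K/m) = 5.72×10^6 m/s.
r = mv/(qB) = (1.88×10^-28)(5.72×10^6) / [(1×1.60×10^-19)(3.31×10^-3)] = 2.03 m.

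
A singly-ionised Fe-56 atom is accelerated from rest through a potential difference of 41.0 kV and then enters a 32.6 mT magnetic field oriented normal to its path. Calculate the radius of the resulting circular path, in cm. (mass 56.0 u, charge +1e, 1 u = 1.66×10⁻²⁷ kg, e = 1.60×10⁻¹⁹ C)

r ≈ 670 cm

The kinetic energy gained is K = qV = (1×1.60×10^-19)(4.10×10^4) = 6.56×10^-15 J.
v = √(2K/m) = 3.76×10^5 m/s.
r = mv/(qB) = (9.30×10^-26)(3.76×10^5) / [(1×1.60×10^-19)(0.0326)] = 6.70 m.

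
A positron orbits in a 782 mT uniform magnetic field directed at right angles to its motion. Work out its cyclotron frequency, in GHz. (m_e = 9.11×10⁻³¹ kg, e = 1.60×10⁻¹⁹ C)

f ≈ 21.9 GHz

f = qB/(2πm) = (1×1.60×10^-19)(0.782) / [2π(9.11×10^-31)] = 2.19×10^10 Hz.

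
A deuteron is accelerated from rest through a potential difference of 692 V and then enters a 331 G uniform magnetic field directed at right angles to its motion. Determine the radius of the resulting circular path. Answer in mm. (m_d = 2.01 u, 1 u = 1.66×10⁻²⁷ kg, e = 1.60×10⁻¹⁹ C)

r ≈ 162 mm

The kinetic energy gained is K = qV = (1×1.60×10^-19)(692) = 1.11×10^-16 J.
v = √(2K/m) = 2.58×10^5 m/s.
r = mv/(qB) = (3.34×10^-27)(2.58×10^5) / [(1×1.60×10^-19)(0.0331)] = 0.162 m.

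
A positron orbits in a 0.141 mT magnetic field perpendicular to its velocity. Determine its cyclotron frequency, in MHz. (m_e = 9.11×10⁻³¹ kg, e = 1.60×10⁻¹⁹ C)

f = qB/(2πm) = (1×1.60×10^-19)(1.41×10^-4) / [2π(9.11×10^-31)] = 3.94×10^6 Hz.

f ≈ 3.94 MHz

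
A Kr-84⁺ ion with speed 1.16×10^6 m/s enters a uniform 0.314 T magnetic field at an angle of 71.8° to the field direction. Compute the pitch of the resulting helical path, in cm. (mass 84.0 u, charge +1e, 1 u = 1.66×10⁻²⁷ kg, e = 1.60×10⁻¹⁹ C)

pitch ≈ 632 cm

The velocity component along B is v∥ = v cos71.8° = 3.62×10^5 m/s.
The cyclotron period T = 2πm/(qB) = 1.74×10^-5 s is set by m, q, B alone.
Pitch = v∥·T = (3.62×10^5)(1.74×10^-5) = 6.32 m.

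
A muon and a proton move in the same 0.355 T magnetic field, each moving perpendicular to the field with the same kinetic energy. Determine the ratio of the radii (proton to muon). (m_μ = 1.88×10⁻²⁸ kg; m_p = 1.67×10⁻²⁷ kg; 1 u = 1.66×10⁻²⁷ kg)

ratio ≈ 2.98

r = √(2mK)/(qB) ⇒ at equal K, r ∝ √m/q.
r_{proton}/r_{muon} = 2.98.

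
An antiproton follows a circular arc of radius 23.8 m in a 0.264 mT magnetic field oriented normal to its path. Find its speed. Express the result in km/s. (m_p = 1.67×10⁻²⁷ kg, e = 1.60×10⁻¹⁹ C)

v ≈ 602 km/s

From qvB = mv²/r, v = qBr/m.
v = (1×1.60×10^-19)(2.64×10^-4)(23.8) / (1.67×10^-27) = 6.02×10^5 m/s.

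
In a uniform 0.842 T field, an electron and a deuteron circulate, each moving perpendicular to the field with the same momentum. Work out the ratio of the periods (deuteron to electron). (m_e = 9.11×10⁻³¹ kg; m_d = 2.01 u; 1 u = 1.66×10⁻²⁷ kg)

ratio ≈ 3660

T = 2πm/(qB) is independent of speed, so T₂/T₁ = (m₂/q₂)/(m₁/q₁).
T_{deuteron}/T_{electron} = (3.34×10^-27/1e) / (9.11×10^-31/1e) = 3660.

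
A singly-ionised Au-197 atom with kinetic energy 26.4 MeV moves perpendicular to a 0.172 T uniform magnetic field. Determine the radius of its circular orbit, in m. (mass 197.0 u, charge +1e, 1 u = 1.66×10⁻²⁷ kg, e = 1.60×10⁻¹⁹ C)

r ≈ 60.4 m

Convert the energy: K = 26.4 MeV = 4.22×10^-12 J.
v = √(2K/m) = √(2·4.22×10^-12/3.27×10^-25) = 5.08×10^6 m/s.
r = mv/(qB) = (3.27×10^-25)(5.08×10^6) / [(1×1.60×10^-19)(0.172)] = 60.4 m.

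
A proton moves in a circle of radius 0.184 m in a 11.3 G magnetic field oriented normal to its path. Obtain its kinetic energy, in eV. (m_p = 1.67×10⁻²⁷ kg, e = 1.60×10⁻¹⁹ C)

v = qBr/m = (1×1.60×10^-19)(1.13×10^-3)(0.184) / (1.67×10^-27) = 1.99×10^4 m/s.
K = ½mv² = 0.5·(1.67×10^-27)·(1.99×10^4)² = 3.31×10^-19 J = 2.07 eV.

K ≈ 2.07 eV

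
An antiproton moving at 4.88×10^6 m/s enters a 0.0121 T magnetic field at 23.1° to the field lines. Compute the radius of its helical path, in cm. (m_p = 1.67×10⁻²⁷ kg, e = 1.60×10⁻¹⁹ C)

Only the perpendicular component v⊥ = v sin23.1° = 1.91×10^6 m/s is bent by the field.
r = m v⊥ /(qB) = (1.67×10^-27)(1.91×10^6) / [(1×1.60×10^-19)(0.0121)] = 1.65 m.

r ≈ 165 cm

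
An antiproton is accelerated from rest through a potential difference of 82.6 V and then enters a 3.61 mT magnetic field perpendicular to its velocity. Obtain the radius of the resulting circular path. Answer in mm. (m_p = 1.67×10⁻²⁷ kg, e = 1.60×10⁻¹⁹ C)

The kinetic energy gained is K = qV = (1×1.60×10^-19)(82.6) = 1.32×10^-17 J.
v = √(2K/m) = 1.26×10^5 m/s.
r = mv/(qB) = (1.67×10^-27)(1.26×10^5) / [(1×1.60×10^-19)(3.61×10^-3)] = 0.364 m.

r ≈ 364 mm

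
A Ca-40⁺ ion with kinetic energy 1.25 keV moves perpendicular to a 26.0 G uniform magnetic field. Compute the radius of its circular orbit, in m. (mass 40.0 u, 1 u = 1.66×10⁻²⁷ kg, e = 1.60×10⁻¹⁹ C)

Convert the energy: K = 1.25 keV = 2.00×10^-16 J.
v = √(2K/m) = √(2·2.00×10^-16/6.64×10^-26) = 7.76×10^4 m/s.
r = mv/(qB) = (6.64×10^-26)(7.76×10^4) / [(1×1.60×10^-19)(2.60×10^-3)] = 12.4 m.

r ≈ 12.4 m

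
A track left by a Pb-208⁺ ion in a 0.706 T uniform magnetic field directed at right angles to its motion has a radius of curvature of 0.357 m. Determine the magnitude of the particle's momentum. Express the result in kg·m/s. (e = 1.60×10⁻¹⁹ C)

p ≈ 4.03×10^-20 kg·m/s

Since qvB = mv²/r, the momentum p = mv = qBr.
p = (1×1.60×10^-19)(0.706)(0.357) = 4.03×10^-20 kg·m/s.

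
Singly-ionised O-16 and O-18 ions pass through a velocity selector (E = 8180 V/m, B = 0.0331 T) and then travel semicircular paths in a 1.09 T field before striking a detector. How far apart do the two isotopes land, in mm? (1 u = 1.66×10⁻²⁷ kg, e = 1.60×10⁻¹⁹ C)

Δd ≈ 9.41 mm

Both emerge at v = E/B₁ = 2.47×10^5 m/s.
r = mv/(qB₂), so r₁ = 0.03764 m and r₂ = 0.04234 m, giving Δr = 4.70×10^-3 m.
After a semicircle each ion lands a diameter 2r from the entry slit, so the separation is 2Δr = 9.41×10^-3 m.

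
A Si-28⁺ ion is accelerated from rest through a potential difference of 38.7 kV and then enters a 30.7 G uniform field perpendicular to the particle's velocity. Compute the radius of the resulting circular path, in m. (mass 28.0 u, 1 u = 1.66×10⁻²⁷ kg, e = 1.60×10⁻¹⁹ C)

The kinetic energy gained is K = qV = (1×1.60×10^-19)(3.87×10^4) = 6.19×10^-15 J.
v = √(2K/m) = 5.16×10^5 m/s.
r = mv/(qB) = (4.65×10^-26)(5.16×10^5) / [(1×1.60×10^-19)(3.07×10^-3)] = 48.8 m.

r ≈ 48.8 m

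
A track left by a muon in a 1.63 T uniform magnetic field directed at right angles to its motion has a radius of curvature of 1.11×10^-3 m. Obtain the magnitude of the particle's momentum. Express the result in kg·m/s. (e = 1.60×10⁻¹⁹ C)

Since qvB = mv²/r, the momentum p = mv = qBr.
p = (1×1.60×10^-19)(1.63)(1.11×10^-3) = 2.89×10^-22 kg·m/s.

p ≈ 2.89×10^-22 kg·m/s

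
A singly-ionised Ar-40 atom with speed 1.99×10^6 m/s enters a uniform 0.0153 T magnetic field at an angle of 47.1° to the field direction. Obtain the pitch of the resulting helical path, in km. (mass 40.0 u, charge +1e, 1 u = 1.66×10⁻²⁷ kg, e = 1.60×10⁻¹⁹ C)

The velocity component along B is v∥ = v cos47.1° = 1.35×10^6 m/s.
The cyclotron period T = 2πm/(qB) = 1.70×10^-4 s is set by m, q, B alone.
Pitch = v∥·T = (1.35×10^6)(1.70×10^-4) = 231 m.

pitch ≈ 0.231 km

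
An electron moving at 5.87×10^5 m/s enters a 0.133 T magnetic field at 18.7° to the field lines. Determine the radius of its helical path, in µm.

Only the perpendicular component v⊥ = v sin18.7° = 1.88×10^5 m/s is bent by the field.
r = m v⊥ /(qB) = (9.11×10^-31)(1.88×10^5) / [(1×1.60×10^-19)(0.133)] = 8.06×10^-6 m.

r ≈ 8.06 µm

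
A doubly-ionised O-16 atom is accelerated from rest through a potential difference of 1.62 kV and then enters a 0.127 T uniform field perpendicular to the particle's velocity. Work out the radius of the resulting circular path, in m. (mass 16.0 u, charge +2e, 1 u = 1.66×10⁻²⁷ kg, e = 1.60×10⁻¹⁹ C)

The kinetic energy gained is K = qV = (2×1.60×10^-19)(1620) = 5.18×10^-16 J.
v = √(2K/m) = 1.98×10^5 m/s.
r = mv/(qB) = (2.66×10^-26)(1.98×10^5) / [(2×1.60×10^-19)(0.127)] = 0.129 m.

r ≈ 0.129 m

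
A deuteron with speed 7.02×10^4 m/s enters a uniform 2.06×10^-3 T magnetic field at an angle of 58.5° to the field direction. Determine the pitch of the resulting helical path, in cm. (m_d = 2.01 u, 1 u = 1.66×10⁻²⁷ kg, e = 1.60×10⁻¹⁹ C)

pitch ≈ 233 cm

The velocity component along B is v∥ = v cos58.5° = 3.67×10^4 m/s.
The cyclotron period T = 2πm/(qB) = 6.36×10^-5 s is set by m, q, B alone.
Pitch = v∥·T = (3.67×10^4)(6.36×10^-5) = 2.33 m.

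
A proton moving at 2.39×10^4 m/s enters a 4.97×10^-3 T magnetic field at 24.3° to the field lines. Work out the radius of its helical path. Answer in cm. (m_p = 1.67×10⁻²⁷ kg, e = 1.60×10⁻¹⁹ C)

r ≈ 2.07 cm

Only the perpendicular component v⊥ = v sin24.3° = 9840 m/s is bent by the field.
r = m v⊥ /(qB) = (1.67×10^-27)(9840) / [(1×1.60×10^-19)(4.97×10^-3)] = 0.0207 m.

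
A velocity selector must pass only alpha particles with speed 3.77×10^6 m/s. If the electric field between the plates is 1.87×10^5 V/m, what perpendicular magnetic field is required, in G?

qE = qvB ⇒ B = E/v = (1.87×10^5) / (3.77×10^6) = 0.0496 T.

B ≈ 496 G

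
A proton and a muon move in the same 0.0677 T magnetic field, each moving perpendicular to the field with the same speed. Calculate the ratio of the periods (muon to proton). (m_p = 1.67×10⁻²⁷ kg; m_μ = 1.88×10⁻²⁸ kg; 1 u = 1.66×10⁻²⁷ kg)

ratio ≈ 0.113

T = 2πm/(qB) is independent of speed, so T₂/T₁ = (m₂/q₂)/(m₁/q₁).
T_{muon}/T_{proton} = (1.88×10^-28/1e) / (1.67×10^-27/1e) = 0.113.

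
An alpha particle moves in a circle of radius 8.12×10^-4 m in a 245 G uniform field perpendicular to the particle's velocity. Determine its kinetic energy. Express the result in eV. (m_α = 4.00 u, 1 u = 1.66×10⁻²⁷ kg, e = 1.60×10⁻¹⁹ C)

v = qBr/m = (2×1.60×10^-19)(0.0245)(8.12×10^-4) / (6.64×10^-27) = 959 m/s.
K = ½mv² = 0.5·(6.64×10^-27)·(959)² = 3.05×10^-21 J = 0.0191 eV.

K ≈ 0.0191 eV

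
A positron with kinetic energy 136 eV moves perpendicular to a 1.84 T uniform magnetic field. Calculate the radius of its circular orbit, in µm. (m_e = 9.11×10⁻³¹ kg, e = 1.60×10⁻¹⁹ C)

Convert the energy: K = 136 eV = 2.18×10^-17 J.
v = √(2K/m) = √(2·2.18×10^-17/9.11×10^-31) = 6.91×10^6 m/s.
r = mv/(qB) = (9.11×10^-31)(6.91×10^6) / [(1×1.60×10^-19)(1.84)] = 2.14×10^-5 m.

r ≈ 21.4 µm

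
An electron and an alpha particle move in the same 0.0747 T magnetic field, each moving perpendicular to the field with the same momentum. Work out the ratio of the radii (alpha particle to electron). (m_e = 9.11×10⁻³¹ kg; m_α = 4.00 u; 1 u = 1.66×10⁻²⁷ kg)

r = p/(qB) ⇒ at equal p, r ∝ 1/q.
r_{alpha particle}/r_{electron} = 0.500.

ratio ≈ 0.500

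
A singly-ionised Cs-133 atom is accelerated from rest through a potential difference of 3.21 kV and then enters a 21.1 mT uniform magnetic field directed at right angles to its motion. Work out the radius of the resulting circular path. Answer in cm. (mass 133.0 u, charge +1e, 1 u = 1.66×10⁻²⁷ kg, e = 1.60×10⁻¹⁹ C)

The kinetic energy gained is K = qV = (1×1.60×10^-19)(3210) = 5.14×10^-16 J.
v = √(2K/m) = 6.82×10^4 m/s.
r = mv/(qB) = (2.21×10^-25)(6.82×10^4) / [(1×1.60×10^-19)(0.0211)] = 4.46 m.

r ≈ 446 cm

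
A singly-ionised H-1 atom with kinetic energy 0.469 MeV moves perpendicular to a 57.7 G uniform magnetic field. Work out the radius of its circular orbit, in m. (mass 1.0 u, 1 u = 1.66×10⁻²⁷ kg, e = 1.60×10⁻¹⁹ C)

Convert the energy: K = 0.469 MeV = 7.50×10^-14 J.
v = √(2K/m) = √(2·7.50×10^-14/1.66×10^-27) = 9.51×10^6 m/s.
r = mv/(qB) = (1.66×10^-27)(9.51×10^6) / [(1×1.60×10^-19)(5.77×10^-3)] = 17.1 m.

r ≈ 17.1 m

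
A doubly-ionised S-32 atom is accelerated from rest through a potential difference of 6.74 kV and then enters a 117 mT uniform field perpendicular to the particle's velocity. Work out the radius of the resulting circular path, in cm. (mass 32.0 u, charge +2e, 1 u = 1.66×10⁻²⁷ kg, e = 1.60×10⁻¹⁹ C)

r ≈ 40.4 cm

The kinetic energy gained is K = qV = (2×1.60×10^-19)(6740) = 2.16×10^-15 J.
v = √(2K/m) = 2.85×10^5 m/s.
r = mv/(qB) = (5.31×10^-26)(2.85×10^5) / [(2×1.60×10^-19)(0.117)] = 0.404 m.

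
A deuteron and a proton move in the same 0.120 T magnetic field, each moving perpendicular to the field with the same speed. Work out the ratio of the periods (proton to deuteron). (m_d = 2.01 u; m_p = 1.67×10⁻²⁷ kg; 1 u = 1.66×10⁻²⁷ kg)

T = 2πm/(qB) is independent of speed, so T₂/T₁ = (m₂/q₂)/(m₁/q₁).
T_{proton}/T_{deuteron} = (1.67×10^-27/1e) / (3.34×10^-27/1e) = 0.501.

ratio ≈ 0.501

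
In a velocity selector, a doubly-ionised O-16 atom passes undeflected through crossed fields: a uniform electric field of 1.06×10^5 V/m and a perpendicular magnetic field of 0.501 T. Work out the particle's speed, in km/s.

For zero net force, qE = qvB, so v = E/B.
v = (1.06×10^5) / (0.501) = 2.12×10^5 m/s.

v ≈ 212 km/s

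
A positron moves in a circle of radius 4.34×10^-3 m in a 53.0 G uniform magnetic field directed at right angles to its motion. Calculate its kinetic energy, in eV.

K ≈ 46.5 eV

v = qBr/m = (1×1.60×10^-19)(5.30×10^-3)(4.34×10^-3) / (9.11×10^-31) = 4.04×10^6 m/s.
K = ½mv² = 0.5·(9.11×10^-31)·(4.04×10^6)² = 7.43×10^-18 J = 46.5 eV.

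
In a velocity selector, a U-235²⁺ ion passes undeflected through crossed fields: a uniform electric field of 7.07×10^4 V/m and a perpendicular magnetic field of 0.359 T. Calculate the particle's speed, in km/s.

v ≈ 197 km/s

For zero net force, qE = qvB, so v = E/B.
v = (7.07×10^4) / (0.359) = 1.97×10^5 m/s.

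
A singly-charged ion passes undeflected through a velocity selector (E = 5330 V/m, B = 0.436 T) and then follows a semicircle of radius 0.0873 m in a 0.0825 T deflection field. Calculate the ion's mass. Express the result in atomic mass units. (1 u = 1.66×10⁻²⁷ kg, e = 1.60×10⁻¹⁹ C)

v = E/B₁ = 1.22×10^4 m/s.
From r = mv/(qB₂), m = qB₂r/v = (1×1.60×10^-19)(0.0825)(0.0873) / (1.22×10^4) = 9.43×10^-26 kg.
In atomic mass units: m = 9.43×10^-26 / 1.66×10^-27 = 56.8 u.

m ≈ 56.8 u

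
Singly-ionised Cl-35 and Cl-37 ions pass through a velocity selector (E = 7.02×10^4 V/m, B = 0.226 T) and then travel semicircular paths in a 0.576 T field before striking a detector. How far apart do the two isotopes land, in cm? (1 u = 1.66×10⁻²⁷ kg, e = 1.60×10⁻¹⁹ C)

Δd ≈ 2.24 cm

Both emerge at v = E/B₁ = 3.11×10^5 m/s.
r = mv/(qB₂), so r₁ = 0.1958 m and r₂ = 0.2070 m, giving Δr = 0.0112 m.
After a semicircle each ion lands a diameter 2r from the entry slit, so the separation is 2Δr = 0.0224 m.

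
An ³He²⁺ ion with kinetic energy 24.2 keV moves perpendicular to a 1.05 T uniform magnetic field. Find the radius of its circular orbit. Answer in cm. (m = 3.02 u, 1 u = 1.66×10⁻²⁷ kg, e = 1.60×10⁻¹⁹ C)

r ≈ 1.85 cm

Convert the energy: K = 24.2 keV = 3.87×10^-15 J.
v = √(2K/m) = √(2·3.87×10^-15/5.01×10^-27) = 1.24×10^6 m/s.
r = mv/(qB) = (5.01×10^-27)(1.24×10^6) / [(2×1.60×10^-19)(1.05)] = 0.0185 m.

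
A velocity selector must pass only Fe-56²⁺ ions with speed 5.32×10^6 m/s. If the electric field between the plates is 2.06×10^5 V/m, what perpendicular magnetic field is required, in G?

qE = qvB ⇒ B = E/v = (2.06×10^5) / (5.32×10^6) = 0.0387 T.

B ≈ 387 G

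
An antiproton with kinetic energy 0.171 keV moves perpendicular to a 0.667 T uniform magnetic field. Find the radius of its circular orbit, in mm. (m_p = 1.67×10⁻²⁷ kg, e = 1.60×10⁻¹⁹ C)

Convert the energy: K = 0.171 keV = 2.74×10^-17 J.
v = √(2K/m) = √(2·2.74×10^-17/1.67×10^-27) = 1.81×10^5 m/s.
r = mv/(qB) = (1.67×10^-27)(1.81×10^5) / [(1×1.60×10^-19)(0.667)] = 2.83×10^-3 m.

r ≈ 2.83 mm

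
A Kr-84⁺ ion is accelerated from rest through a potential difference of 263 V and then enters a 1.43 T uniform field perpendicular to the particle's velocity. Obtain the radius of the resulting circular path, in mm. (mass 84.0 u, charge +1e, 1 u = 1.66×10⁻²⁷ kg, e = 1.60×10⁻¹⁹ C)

r ≈ 15.0 mm

The kinetic energy gained is K = qV = (1×1.60×10^-19)(263) = 4.21×10^-17 J.
v = √(2K/m) = 2.46×10^4 m/s.
r = mv/(qB) = (1.39×10^-25)(2.46×10^4) / [(1×1.60×10^-19)(1.43)] = 0.0150 m.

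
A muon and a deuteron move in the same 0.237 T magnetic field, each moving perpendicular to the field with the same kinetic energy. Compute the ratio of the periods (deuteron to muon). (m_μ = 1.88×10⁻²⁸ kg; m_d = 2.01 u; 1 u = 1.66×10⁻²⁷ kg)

T = 2πm/(qB) is independent of speed, so T₂/T₁ = (m₂/q₂)/(m₁/q₁).
T_{deuteron}/T_{muon} = (3.34×10^-27/1e) / (1.88×10^-28/1e) = 17.7.

ratio ≈ 17.7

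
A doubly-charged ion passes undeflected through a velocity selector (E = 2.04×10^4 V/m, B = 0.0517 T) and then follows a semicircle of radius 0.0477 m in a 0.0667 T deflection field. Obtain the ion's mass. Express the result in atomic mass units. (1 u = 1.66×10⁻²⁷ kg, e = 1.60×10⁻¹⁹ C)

v = E/B₁ = 3.95×10^5 m/s.
From r = mv/(qB₂), m = qB₂r/v = (2×1.60×10^-19)(0.0667)(0.0477) / (3.95×10^5) = 2.58×10^-27 kg.
In atomic mass units: m = 2.58×10^-27 / 1.66×10^-27 = 1.55 u.

m ≈ 1.55 u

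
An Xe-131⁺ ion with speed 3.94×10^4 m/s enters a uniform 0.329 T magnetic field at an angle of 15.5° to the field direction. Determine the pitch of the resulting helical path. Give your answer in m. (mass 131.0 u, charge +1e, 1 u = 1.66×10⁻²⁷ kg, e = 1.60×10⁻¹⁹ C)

The velocity component along B is v∥ = v cos15.5° = 3.80×10^4 m/s.
The cyclotron period T = 2πm/(qB) = 2.60×10^-5 s is set by m, q, B alone.
Pitch = v∥·T = (3.80×10^4)(2.60×10^-5) = 0.985 m.

pitch ≈ 0.985 m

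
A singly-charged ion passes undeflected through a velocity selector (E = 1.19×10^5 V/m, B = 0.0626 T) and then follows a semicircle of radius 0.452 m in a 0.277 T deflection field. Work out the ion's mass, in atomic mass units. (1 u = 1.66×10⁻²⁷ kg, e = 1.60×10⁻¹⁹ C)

v = E/B₁ = 1.90×10^6 m/s.
From r = mv/(qB₂), m = qB₂r/v = (1×1.60×10^-19)(0.277)(0.452) / (1.90×10^6) = 1.05×10^-26 kg.
In atomic mass units: m = 1.05×10^-26 / 1.66×10^-27 = 6.35 u.

m ≈ 6.35 u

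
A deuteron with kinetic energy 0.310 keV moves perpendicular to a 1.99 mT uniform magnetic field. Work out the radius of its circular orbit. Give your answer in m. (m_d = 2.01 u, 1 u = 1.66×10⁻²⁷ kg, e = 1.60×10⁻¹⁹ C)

r ≈ 1.81 m

Convert the energy: K = 0.310 keV = 4.96×10^-17 J.
v = √(2K/m) = √(2·4.96×10^-17/3.34×10^-27) = 1.72×10^5 m/s.
r = mv/(qB) = (3.34×10^-27)(1.72×10^5) / [(1×1.60×10^-19)(1.99×10^-3)] = 1.81 m.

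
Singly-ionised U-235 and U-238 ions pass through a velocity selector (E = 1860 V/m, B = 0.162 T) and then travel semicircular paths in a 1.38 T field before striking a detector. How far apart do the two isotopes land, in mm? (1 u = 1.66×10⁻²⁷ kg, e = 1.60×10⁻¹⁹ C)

Both emerge at v = E/B₁ = 1.15×10^4 m/s.
r = mv/(qB₂), so r₁ = 0.020285 m and r₂ = 0.020544 m, giving Δr = 2.59×10^-4 m.
After a semicircle each ion lands a diameter 2r from the entry slit, so the separation is 2Δr = 5.18×10^-4 m.

Δd ≈ 0.518 mm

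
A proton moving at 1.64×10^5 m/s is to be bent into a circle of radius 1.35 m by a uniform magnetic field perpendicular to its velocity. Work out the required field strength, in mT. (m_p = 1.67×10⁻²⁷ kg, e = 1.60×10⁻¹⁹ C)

qvB = mv²/r gives B = mv/(qr).
B = (1.67×10^-27)(1.64×10^5) / [(1×1.60×10^-19)(1.35)] = 1.27×10^-3 T.

B ≈ 1.27 mT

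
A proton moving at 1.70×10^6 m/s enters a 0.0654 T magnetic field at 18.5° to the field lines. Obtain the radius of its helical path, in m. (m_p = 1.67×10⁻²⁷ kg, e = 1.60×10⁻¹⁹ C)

r ≈ 0.0861 m

Only the perpendicular component v⊥ = v sin18.5° = 5.39×10^5 m/s is bent by the field.
r = m v⊥ /(qB) = (1.67×10^-27)(5.39×10^5) / [(1×1.60×10^-19)(0.0654)] = 0.0861 m.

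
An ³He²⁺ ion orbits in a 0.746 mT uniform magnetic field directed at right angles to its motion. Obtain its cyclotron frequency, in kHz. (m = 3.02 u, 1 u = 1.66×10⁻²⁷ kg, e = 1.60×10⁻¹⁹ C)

f = qB/(2πm) = (2×1.60×10^-19)(7.46×10^-4) / [2π(5.01×10^-27)] = 7580 Hz.

f ≈ 7.58 kHz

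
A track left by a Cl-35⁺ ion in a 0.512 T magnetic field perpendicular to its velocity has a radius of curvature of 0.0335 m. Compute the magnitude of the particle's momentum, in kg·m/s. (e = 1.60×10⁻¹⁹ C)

Since qvB = mv²/r, the momentum p = mv = qBr.
p = (1×1.60×10^-19)(0.512)(0.0335) = 2.74×10^-21 kg·m/s.

p ≈ 2.74×10^-21 kg·m/s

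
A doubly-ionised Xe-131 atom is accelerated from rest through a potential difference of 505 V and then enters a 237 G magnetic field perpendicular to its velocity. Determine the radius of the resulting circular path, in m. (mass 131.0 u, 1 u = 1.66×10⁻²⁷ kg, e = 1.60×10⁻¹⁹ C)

The kinetic energy gained is K = qV = (2×1.60×10^-19)(505) = 1.62×10^-16 J.
v = √(2K/m) = 3.86×10^4 m/s.
r = mv/(qB) = (2.17×10^-25)(3.86×10^4) / [(2×1.60×10^-19)(0.0237)] = 1.11 m.

r ≈ 1.11 m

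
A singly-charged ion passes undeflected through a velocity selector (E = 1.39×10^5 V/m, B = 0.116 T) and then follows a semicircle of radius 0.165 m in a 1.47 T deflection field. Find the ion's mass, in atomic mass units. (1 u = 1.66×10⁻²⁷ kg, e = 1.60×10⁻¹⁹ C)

m ≈ 19.5 u

v = E/B₁ = 1.20×10^6 m/s.
From r = mv/(qB₂), m = qB₂r/v = (1×1.60×10^-19)(1.47)(0.165) / (1.20×10^6) = 3.24×10^-26 kg.
In atomic mass units: m = 3.24×10^-26 / 1.66×10^-27 = 19.5 u.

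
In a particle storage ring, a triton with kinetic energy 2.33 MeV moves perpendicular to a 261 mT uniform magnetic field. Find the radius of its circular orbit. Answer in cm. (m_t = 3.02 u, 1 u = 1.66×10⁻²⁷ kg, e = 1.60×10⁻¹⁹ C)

Convert the energy: K = 2.33 MeV = 3.73×10^-13 J.
v = √(2K/m) = √(2·3.73×10^-13/5.01×10^-27) = 1.22×10^7 m/s.
r = mv/(qB) = (5.01×10^-27)(1.22×10^7) / [(1×1.60×10^-19)(0.261)] = 1.46 m.

r ≈ 146 cm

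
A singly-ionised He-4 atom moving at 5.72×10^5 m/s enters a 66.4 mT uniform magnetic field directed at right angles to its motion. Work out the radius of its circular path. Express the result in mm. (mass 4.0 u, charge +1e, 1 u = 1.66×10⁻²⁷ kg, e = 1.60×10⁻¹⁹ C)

r ≈ 358 mm

The magnetic force provides the centripetal force: qvB = mv²/r, so r = mv/(qB).
r = (6.64×10^-27 kg)(5.72×10^5 m/s) / [(1×1.60×10^-19 C)(0.0664 T)] = 0.357 m.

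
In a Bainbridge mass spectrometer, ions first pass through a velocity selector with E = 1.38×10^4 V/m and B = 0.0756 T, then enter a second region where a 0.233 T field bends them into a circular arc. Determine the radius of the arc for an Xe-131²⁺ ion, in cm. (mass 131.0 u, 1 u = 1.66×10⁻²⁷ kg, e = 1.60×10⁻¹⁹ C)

r ≈ 53.2 cm

The selector passes v = E/B = 1.38×10^4/0.0756 = 1.83×10^5 m/s.
In the deflection region, r = mv/(qB₂) = (2.17×10^-25)(1.83×10^5) / [(2×1.60×10^-19)(0.233)] = 0.532 m.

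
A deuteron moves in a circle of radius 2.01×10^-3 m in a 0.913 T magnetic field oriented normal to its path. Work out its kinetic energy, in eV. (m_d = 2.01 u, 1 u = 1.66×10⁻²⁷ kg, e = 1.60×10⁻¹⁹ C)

v = qBr/m = (1×1.60×10^-19)(0.913)(2.01×10^-3) / (3.34×10^-27) = 8.80×10^4 m/s.
K = ½mv² = 0.5·(3.34×10^-27)·(8.80×10^4)² = 1.29×10^-17 J = 80.7 eV.

K ≈ 80.7 eV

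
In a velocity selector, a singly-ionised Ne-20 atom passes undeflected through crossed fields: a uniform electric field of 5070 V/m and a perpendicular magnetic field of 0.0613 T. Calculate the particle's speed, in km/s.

v ≈ 82.7 km/s

For zero net force, qE = qvB, so v = E/B.
v = (5070) / (0.0613) = 8.27×10^4 m/s.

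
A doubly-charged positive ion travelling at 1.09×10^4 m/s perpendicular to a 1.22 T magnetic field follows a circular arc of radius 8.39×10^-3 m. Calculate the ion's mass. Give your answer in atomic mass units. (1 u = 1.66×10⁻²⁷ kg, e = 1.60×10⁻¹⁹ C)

m ≈ 181 u

qvB = mv²/r ⇒ m = qBr/v.
m = (2×1.60×10^-19)(1.22)(8.39×10^-3) / (1.09×10^4) = 3.01×10^-25 kg = 181 u.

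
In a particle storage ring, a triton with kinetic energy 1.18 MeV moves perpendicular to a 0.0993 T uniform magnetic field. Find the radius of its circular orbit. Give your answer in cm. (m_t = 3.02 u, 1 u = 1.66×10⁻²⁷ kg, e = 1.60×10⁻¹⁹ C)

Convert the energy: K = 1.18 MeV = 1.89×10^-13 J.
v = √(2K/m) = √(2·1.89×10^-13/5.01×10^-27) = 8.68×10^6 m/s.
r = mv/(qB) = (5.01×10^-27)(8.68×10^6) / [(1×1.60×10^-19)(0.0993)] = 2.74 m.

r ≈ 274 cm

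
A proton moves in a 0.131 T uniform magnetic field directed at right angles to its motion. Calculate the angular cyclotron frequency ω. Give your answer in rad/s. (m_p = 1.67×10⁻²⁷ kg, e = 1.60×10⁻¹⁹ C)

ω ≈ 1.26×10^7 rad/s

ω = qB/m = (1×1.60×10^-19)(0.131) / (1.67×10^-27) = 1.26×10^7 rad/s.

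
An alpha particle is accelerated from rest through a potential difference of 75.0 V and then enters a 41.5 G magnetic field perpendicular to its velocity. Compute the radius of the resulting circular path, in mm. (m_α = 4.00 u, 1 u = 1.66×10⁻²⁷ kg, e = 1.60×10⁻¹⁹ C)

r ≈ 425 mm

The kinetic energy gained is K = qV = (2×1.60×10^-19)(75.0) = 2.40×10^-17 J.
v = √(2K/m) = 8.50×10^4 m/s.
r = mv/(qB) = (6.64×10^-27)(8.50×10^4) / [(2×1.60×10^-19)(4.15×10^-3)] = 0.425 m.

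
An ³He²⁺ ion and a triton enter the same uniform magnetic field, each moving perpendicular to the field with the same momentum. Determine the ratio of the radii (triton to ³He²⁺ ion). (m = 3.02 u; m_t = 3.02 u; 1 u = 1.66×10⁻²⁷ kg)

ratio ≈ 2.00

r = p/(qB) ⇒ at equal p, r ∝ 1/q.
r_{triton}/r_{³He²⁺ ion} = 2.00.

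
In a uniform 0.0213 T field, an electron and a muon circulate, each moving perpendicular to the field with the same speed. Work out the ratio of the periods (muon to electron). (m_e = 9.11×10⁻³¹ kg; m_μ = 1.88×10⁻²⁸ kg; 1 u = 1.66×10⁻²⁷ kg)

ratio ≈ 206

T = 2πm/(qB) is independent of speed, so T₂/T₁ = (m₂/q₂)/(m₁/q₁).
T_{muon}/T_{electron} = (1.88×10^-28/1e) / (9.11×10^-31/1e) = 206.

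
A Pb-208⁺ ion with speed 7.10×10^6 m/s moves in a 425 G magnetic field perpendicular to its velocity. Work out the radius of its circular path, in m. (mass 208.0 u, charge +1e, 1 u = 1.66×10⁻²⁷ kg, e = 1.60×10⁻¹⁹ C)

The magnetic force provides the centripetal force: qvB = mv²/r, so r = mv/(qB).
r = (3.45×10^-25 kg)(7.10×10^6 m/s) / [(1×1.60×10^-19 C)(0.0425 T)] = 361 m.

r ≈ 361 m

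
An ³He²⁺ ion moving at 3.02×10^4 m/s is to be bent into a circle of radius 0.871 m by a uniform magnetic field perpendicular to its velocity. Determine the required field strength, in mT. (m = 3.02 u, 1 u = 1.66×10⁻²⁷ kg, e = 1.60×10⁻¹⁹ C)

B ≈ 0.543 mT

qvB = mv²/r gives B = mv/(qr).
B = (5.01×10^-27)(3.02×10^4) / [(2×1.60×10^-19)(0.871)] = 5.43×10^-4 T.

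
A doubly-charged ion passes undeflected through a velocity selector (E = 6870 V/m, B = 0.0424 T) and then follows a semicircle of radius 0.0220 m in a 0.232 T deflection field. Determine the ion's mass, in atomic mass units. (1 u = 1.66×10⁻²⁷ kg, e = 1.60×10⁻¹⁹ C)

v = E/B₁ = 1.62×10^5 m/s.
From r = mv/(qB₂), m = qB₂r/v = (2×1.60×10^-19)(0.232)(0.0220) / (1.62×10^5) = 1.01×10^-26 kg.
In atomic mass units: m = 1.01×10^-26 / 1.66×10^-27 = 6.07 u.

m ≈ 6.07 u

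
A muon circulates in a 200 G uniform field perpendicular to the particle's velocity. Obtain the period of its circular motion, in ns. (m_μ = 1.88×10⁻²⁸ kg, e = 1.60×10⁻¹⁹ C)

T ≈ 369 ns

The cyclotron period is independent of speed: T = 2πm/(qB).
T = 2π(1.88×10^-28) / [(1×1.60×10^-19)(0.0200)] = 3.69×10^-7 s.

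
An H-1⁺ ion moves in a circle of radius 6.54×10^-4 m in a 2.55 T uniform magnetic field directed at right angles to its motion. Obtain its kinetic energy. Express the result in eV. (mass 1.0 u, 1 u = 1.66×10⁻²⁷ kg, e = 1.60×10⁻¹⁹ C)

v = qBr/m = (1×1.60×10^-19)(2.55)(6.54×10^-4) / (1.66×10^-27) = 1.61×10^5 m/s.
K = ½mv² = 0.5·(1.66×10^-27)·(1.61×10^5)² = 2.14×10^-17 J = 134 eV.

K ≈ 134 eV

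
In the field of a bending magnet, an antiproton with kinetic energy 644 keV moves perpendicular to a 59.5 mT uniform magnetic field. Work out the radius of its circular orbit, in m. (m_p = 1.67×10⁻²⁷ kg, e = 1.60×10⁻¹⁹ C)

Convert the energy: K = 644 keV = 1.03×10^-13 J.
v = √(2K/m) = √(2·1.03×10^-13/1.67×10^-27) = 1.11×10^7 m/s.
r = mv/(qB) = (1.67×10^-27)(1.11×10^7) / [(1×1.60×10^-19)(0.0595)] = 1.95 m.

r ≈ 1.95 m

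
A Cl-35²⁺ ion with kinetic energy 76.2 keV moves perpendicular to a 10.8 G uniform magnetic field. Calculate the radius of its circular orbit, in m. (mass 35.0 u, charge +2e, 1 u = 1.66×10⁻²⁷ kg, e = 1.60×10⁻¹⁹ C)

Convert the energy: K = 76.2 keV = 1.22×10^-14 J.
v = √(2K/m) = √(2·1.22×10^-14/5.81×10^-26) = 6.48×10^5 m/s.
r = mv/(qB) = (5.81×10^-26)(6.48×10^5) / [(2×1.60×10^-19)(1.08×10^-3)] = 109 m.

r ≈ 109 m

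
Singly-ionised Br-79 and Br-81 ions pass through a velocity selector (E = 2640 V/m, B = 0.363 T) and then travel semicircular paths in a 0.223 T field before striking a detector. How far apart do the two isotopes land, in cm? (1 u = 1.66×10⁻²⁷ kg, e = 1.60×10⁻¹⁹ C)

Both emerge at v = E/B₁ = 7270 m/s.
r = mv/(qB₂), so r₁ = 0.026731 m and r₂ = 0.027407 m, giving Δr = 6.77×10^-4 m.
After a semicircle each ion lands a diameter 2r from the entry slit, so the separation is 2Δr = 1.35×10^-3 m.

Δd ≈ 0.135 cm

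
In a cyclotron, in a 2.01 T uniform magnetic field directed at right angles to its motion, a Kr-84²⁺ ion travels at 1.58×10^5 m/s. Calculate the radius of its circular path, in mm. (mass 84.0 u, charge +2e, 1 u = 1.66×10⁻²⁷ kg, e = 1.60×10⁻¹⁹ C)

The magnetic force provides the centripetal force: qvB = mv²/r, so r = mv/(qB).
r = (1.39×10^-25 kg)(1.58×10^5 m/s) / [(2×1.60×10^-19 C)(2.01 T)] = 0.0343 m.

r ≈ 34.3 mm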